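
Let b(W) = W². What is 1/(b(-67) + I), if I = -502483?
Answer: -1/497994 ≈ -2.0081e-6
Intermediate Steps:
1/(b(-67) + I) = 1/((-67)² - 502483) = 1/(4489 - 502483) = 1/(-497994) = -1/497994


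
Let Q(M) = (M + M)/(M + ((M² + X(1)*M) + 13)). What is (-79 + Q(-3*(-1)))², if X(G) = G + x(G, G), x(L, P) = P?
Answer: 5968249/961 ≈ 6210.5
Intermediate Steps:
X(G) = 2*G (X(G) = G + G = 2*G)
Q(M) = 2*M/(13 + M² + 3*M) (Q(M) = (M + M)/(M + ((M² + (2*1)*M) + 13)) = (2*M)/(M + ((M² + 2*M) + 13)) = (2*M)/(M + (13 + M² + 2*M)) = (2*M)/(13 + M² + 3*M) = 2*M/(13 + M² + 3*M))
(-79 + Q(-3*(-1)))² = (-79 + 2*(-3*(-1))/(13 + (-3*(-1))² + 3*(-3*(-1))))² = (-79 + 2*3/(13 + 3² + 3*3))² = (-79 + 2*3/(13 + 9 + 9))² = (-79 + 2*3/31)² = (-79 + 2*3*(1/31))² = (-79 + 6/31)² = (-2443/31)² = 5968249/961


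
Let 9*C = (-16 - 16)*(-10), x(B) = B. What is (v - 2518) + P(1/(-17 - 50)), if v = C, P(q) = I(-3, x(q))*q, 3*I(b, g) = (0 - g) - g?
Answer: -100293244/40401 ≈ -2482.4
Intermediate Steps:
I(b, g) = -2*g/3 (I(b, g) = ((0 - g) - g)/3 = (-g - g)/3 = (-2*g)/3 = -2*g/3)
P(q) = -2*q²/3 (P(q) = (-2*q/3)*q = -2*q²/3)
C = 320/9 (C = ((-16 - 16)*(-10))/9 = (-32*(-10))/9 = (⅑)*320 = 320/9 ≈ 35.556)
v = 320/9 ≈ 35.556
(v - 2518) + P(1/(-17 - 50)) = (320/9 - 2518) - 2/(3*(-17 - 50)²) = -22342/9 - 2*(1/(-67))²/3 = -22342/9 - 2*(-1/67)²/3 = -22342/9 - ⅔*1/4489 = -22342/9 - 2/13467 = -100293244/40401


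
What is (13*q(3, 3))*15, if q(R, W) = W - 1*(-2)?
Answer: 975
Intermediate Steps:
q(R, W) = 2 + W (q(R, W) = W + 2 = 2 + W)
(13*q(3, 3))*15 = (13*(2 + 3))*15 = (13*5)*15 = 65*15 = 975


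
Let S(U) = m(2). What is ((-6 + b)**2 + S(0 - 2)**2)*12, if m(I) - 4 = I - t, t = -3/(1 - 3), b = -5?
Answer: 1695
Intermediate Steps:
t = 3/2 (t = -3/(-2) = -3*(-1/2) = 3/2 ≈ 1.5000)
m(I) = 5/2 + I (m(I) = 4 + (I - 1*3/2) = 4 + (I - 3/2) = 4 + (-3/2 + I) = 5/2 + I)
S(U) = 9/2 (S(U) = 5/2 + 2 = 9/2)
((-6 + b)**2 + S(0 - 2)**2)*12 = ((-6 - 5)**2 + (9/2)**2)*12 = ((-11)**2 + 81/4)*12 = (121 + 81/4)*12 = (565/4)*12 = 1695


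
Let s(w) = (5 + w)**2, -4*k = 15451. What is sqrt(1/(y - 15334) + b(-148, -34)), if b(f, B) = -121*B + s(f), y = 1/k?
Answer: 3*sqrt(153201499184601343226)/236925638 ≈ 156.73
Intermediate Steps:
k = -15451/4 (k = -1/4*15451 = -15451/4 ≈ -3862.8)
y = -4/15451 (y = 1/(-15451/4) = -4/15451 ≈ -0.00025888)
b(f, B) = (5 + f)**2 - 121*B (b(f, B) = -121*B + (5 + f)**2 = (5 + f)**2 - 121*B)
sqrt(1/(y - 15334) + b(-148, -34)) = sqrt(1/(-4/15451 - 15334) + ((5 - 148)**2 - 121*(-34))) = sqrt(1/(-236925638/15451) + ((-143)**2 + 4114)) = sqrt(-15451/236925638 + (20449 + 4114)) = sqrt(-15451/236925638 + 24563) = sqrt(5819604430743/236925638) = 3*sqrt(153201499184601343226)/236925638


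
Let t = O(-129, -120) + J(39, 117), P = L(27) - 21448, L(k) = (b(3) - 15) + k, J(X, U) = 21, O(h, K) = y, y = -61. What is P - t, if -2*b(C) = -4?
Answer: -21394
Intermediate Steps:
b(C) = 2 (b(C) = -½*(-4) = 2)
O(h, K) = -61
L(k) = -13 + k (L(k) = (2 - 15) + k = -13 + k)
P = -21434 (P = (-13 + 27) - 21448 = 14 - 21448 = -21434)
t = -40 (t = -61 + 21 = -40)
P - t = -21434 - 1*(-40) = -21434 + 40 = -21394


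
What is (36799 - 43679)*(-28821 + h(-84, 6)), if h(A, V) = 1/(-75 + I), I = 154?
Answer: 15664783040/79 ≈ 1.9829e+8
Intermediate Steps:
h(A, V) = 1/79 (h(A, V) = 1/(-75 + 154) = 1/79)
(36799 - 43679)*(-28821 + h(-84, 6)) = (36799 - 43679)*(-28821 + 1/79) = -6880*(-2276858/79) = 15664783040/79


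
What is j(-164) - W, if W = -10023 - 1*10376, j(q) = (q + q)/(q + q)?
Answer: 20400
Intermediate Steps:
j(q) = 1 (j(q) = (2*q)/((2*q)) = (2*q)*(1/(2*q)) = 1)
W = -20399 (W = -10023 - 10376 = -20399)
j(-164) - W = 1 - 1*(-20399) = 1 + 20399 = 20400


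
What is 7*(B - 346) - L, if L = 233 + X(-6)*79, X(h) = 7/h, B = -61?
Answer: -17939/6 ≈ -2989.8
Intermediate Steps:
L = 845/6 (L = 233 + (7/(-6))*79 = 233 + (7*(-1/6))*79 = 233 - 7/6*79 = 233 - 553/6 = 845/6 ≈ 140.83)
7*(B - 346) - L = 7*(-61 - 346) - 1*845/6 = 7*(-407) - 845/6 = -2849 - 845/6 = -17939/6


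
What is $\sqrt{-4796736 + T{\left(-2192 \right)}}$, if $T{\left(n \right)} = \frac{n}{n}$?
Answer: $i \sqrt{4796735} \approx 2190.1 i$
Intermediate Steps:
$T{\left(n \right)} = 1$
$\sqrt{-4796736 + T{\left(-2192 \right)}} = \sqrt{-4796736 + 1} = \sqrt{-4796735} = i \sqrt{4796735}$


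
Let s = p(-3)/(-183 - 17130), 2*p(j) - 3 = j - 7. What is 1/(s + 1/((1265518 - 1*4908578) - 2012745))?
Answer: 195837903930/39556009 ≈ 4950.9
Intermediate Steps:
p(j) = -2 + j/2 (p(j) = 3/2 + (j - 7)/2 = 3/2 + (-7 + j)/2 = 3/2 + (-7/2 + j/2) = -2 + j/2)
s = 7/34626 (s = (-2 + (1/2)*(-3))/(-183 - 17130) = (-2 - 3/2)/(-17313) = -1/17313*(-7/2) = 7/34626 ≈ 0.00020216)
1/(s + 1/((1265518 - 1*4908578) - 2012745)) = 1/(7/34626 + 1/((1265518 - 1*4908578) - 2012745)) = 1/(7/34626 + 1/((1265518 - 4908578) - 2012745)) = 1/(7/34626 + 1/(-3643060 - 2012745)) = 1/(7/34626 + 1/(-5655805)) = 1/(7/34626 - 1/5655805) = 1/(39556009/195837903930) = 195837903930/39556009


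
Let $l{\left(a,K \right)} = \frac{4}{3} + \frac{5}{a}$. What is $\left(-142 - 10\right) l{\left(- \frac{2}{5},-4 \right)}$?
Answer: $\frac{5092}{3} \approx 1697.3$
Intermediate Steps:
$l{\left(a,K \right)} = \frac{4}{3} + \frac{5}{a}$ ($l{\left(a,K \right)} = 4 \cdot \frac{1}{3} + \frac{5}{a} = \frac{4}{3} + \frac{5}{a}$)
$\left(-142 - 10\right) l{\left(- \frac{2}{5},-4 \right)} = \left(-142 - 10\right) \left(\frac{4}{3} + \frac{5}{\left(-2\right) \frac{1}{5}}\right) = - 152 \left(\frac{4}{3} + \frac{5}{\left(-2\right) \frac{1}{5}}\right) = - 152 \left(\frac{4}{3} + \frac{5}{- \frac{2}{5}}\right) = - 152 \left(\frac{4}{3} + 5 \left(- \frac{5}{2}\right)\right) = - 152 \left(\frac{4}{3} - \frac{25}{2}\right) = \left(-152\right) \left(- \frac{67}{6}\right) = \frac{5092}{3}$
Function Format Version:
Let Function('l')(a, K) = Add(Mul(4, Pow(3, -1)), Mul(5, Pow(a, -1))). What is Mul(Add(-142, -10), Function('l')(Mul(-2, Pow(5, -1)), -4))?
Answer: Rational(5092, 3) ≈ 1697.3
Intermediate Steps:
Function('l')(a, K) = Add(Rational(4, 3), Mul(5, Pow(a, -1))) (Function('l')(a, K) = Add(Mul(4, Rational(1, 3)), Mul(5, Pow(a, -1))) = Add(Rational(4, 3), Mul(5, Pow(a, -1))))
Mul(Add(-142, -10), Function('l')(Mul(-2, Pow(5, -1)), -4)) = Mul(Add(-142, -10), Add(Rational(4, 3), Mul(5, Pow(Mul(-2, Pow(5, -1)), -1)))) = Mul(-152, Add(Rational(4, 3), Mul(5, Pow(Mul(-2, Rational(1, 5)), -1)))) = Mul(-152, Add(Rational(4, 3), Mul(5, Pow(Rational(-2, 5), -1)))) = Mul(-152, Add(Rational(4, 3), Mul(5, Rational(-5, 2)))) = Mul(-152, Add(Rational(4, 3), Rational(-25, 2))) = Mul(-152, Rational(-67, 6)) = Rational(5092, 3)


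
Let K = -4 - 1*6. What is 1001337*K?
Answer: -10013370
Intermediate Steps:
K = -10 (K = -4 - 6 = -10)
1001337*K = 1001337*(-10) = -10013370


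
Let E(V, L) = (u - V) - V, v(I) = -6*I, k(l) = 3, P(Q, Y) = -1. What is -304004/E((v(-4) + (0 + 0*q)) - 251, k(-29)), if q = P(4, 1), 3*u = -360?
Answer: -152002/167 ≈ -910.19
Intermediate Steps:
u = -120 (u = (⅓)*(-360) = -120)
q = -1
E(V, L) = -120 - 2*V (E(V, L) = (-120 - V) - V = -120 - 2*V)
-304004/E((v(-4) + (0 + 0*q)) - 251, k(-29)) = -304004/(-120 - 2*((-6*(-4) + (0 + 0*(-1))) - 251)) = -304004/(-120 - 2*((24 + (0 + 0)) - 251)) = -304004/(-120 - 2*((24 + 0) - 251)) = -304004/(-120 - 2*(24 - 251)) = -304004/(-120 - 2*(-227)) = -304004/(-120 + 454) = -304004/334 = -304004*1/334 = -152002/167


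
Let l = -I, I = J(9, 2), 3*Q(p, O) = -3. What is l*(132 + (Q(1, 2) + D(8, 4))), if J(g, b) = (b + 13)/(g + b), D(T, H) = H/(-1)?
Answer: -1905/11 ≈ -173.18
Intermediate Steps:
Q(p, O) = -1 (Q(p, O) = (⅓)*(-3) = -1)
D(T, H) = -H (D(T, H) = H*(-1) = -H)
J(g, b) = (13 + b)/(b + g)
I = 15/11 (I = (13 + 2)/(2 + 9) = 15/11 ≈ 1.3636)
l = -15/11 (l = -1*15/11 = -15/11 ≈ -1.3636)
l*(132 + (Q(1, 2) + D(8, 4))) = -15*(132 + (-1 - 1*4))/11 = -15*(132 + (-1 - 4))/11 = -15*(132 - 5)/11 = -15/11*127 = -1905/11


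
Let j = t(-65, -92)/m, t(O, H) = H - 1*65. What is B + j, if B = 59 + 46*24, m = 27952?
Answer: 32508019/27952 ≈ 1163.0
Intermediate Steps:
t(O, H) = -65 + H (t(O, H) = H - 65 = -65 + H)
B = 1163 (B = 59 + 1104 = 1163)
j = -157/27952 (j = (-65 - 92)/27952 = -157*1/27952 = -157/27952 ≈ -0.0056168)
B + j = 1163 - 157/27952 = 32508019/27952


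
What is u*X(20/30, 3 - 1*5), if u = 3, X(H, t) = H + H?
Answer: 4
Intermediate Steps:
X(H, t) = 2*H
u*X(20/30, 3 - 1*5) = 3*(2*(20/30)) = 3*(2*(20*(1/30))) = 3*(2*(⅔)) = 3*(4/3) = 4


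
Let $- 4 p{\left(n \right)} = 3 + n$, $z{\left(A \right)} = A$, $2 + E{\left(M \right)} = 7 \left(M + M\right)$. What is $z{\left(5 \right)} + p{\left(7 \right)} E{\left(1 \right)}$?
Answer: $-25$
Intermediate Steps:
$E{\left(M \right)} = -2 + 14 M$ ($E{\left(M \right)} = -2 + 7 \left(M + M\right) = -2 + 7 \cdot 2 M = -2 + 14 M$)
$p{\left(n \right)} = - \frac{3}{4} - \frac{n}{4}$ ($p{\left(n \right)} = - \frac{3 + n}{4} = - \frac{3}{4} - \frac{n}{4}$)
$z{\left(5 \right)} + p{\left(7 \right)} E{\left(1 \right)} = 5 + \left(- \frac{3}{4} - \frac{7}{4}\right) \left(-2 + 14 \cdot 1\right) = 5 + \left(- \frac{3}{4} - \frac{7}{4}\right) \left(-2 + 14\right) = 5 - 30 = -25$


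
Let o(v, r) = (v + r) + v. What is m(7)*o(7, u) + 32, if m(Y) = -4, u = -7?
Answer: 4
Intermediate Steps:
o(v, r) = r + 2*v (o(v, r) = (r + v) + v = r + 2*v)
m(7)*o(7, u) + 32 = -4*(-7 + 2*7) + 32 = -4*(-7 + 14) + 32 = -4*7 + 32 = -28 + 32 = 4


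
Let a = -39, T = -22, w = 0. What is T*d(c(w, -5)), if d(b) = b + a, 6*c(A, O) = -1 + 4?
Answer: 847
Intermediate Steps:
c(A, O) = ½ (c(A, O) = (-1 + 4)/6 = (⅙)*3 = ½)
d(b) = -39 + b (d(b) = b - 39 = -39 + b)
T*d(c(w, -5)) = -22*(-39 + ½) = -22*(-77/2) = 847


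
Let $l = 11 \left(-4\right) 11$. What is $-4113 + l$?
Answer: $-4597$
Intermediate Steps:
$l = -484$ ($l = \left(-44\right) 11 = -484$)
$-4113 + l = -4113 - 484 = -4597$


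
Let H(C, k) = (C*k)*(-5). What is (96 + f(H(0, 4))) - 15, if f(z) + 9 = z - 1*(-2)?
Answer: 74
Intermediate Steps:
H(C, k) = -5*C*k
f(z) = -7 + z (f(z) = -9 + (z - 1*(-2)) = -9 + (z + 2) = -9 + (2 + z) = -7 + z)
(96 + f(H(0, 4))) - 15 = (96 + (-7 - 5*0*4)) - 15 = (96 + (-7 + 0)) - 15 = (96 - 7) - 15 = 89 - 15 = 74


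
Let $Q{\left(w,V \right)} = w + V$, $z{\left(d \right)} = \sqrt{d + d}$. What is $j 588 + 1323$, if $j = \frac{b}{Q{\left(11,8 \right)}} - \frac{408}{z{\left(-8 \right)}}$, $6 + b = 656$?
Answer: $\frac{407337}{19} + 59976 i \approx 21439.0 + 59976.0 i$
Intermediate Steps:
$b = 650$ ($b = -6 + 656 = 650$)
$z{\left(d \right)} = \sqrt{2} \sqrt{d}$ ($z{\left(d \right)} = \sqrt{2 d} = \sqrt{2} \sqrt{d}$)
$Q{\left(w,V \right)} = V + w$
$j = \frac{650}{19} + 102 i$ ($j = \frac{650}{8 + 11} - \frac{408}{\sqrt{2} \sqrt{-8}} = \frac{650}{19} - \frac{408}{\sqrt{2} \cdot 2 i \sqrt{2}} = 650 \cdot \frac{1}{19} - \frac{408}{4 i} = \frac{650}{19} - 408 \left(- \frac{i}{4}\right) = \frac{650}{19} + 102 i \approx 34.211 + 102.0 i$)
$j 588 + 1323 = \left(\frac{650}{19} + 102 i\right) 588 + 1323 = \left(\frac{382200}{19} + 59976 i\right) + 1323 = \frac{407337}{19} + 59976 i$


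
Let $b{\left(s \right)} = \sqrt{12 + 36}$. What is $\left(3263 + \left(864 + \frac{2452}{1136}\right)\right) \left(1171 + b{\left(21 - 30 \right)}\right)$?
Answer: $\frac{1373209451}{284} + \frac{1172681 \sqrt{3}}{71} \approx 4.8639 \cdot 10^{6}$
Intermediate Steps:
$b{\left(s \right)} = 4 \sqrt{3}$ ($b{\left(s \right)} = \sqrt{48} = 4 \sqrt{3}$)
$\left(3263 + \left(864 + \frac{2452}{1136}\right)\right) \left(1171 + b{\left(21 - 30 \right)}\right) = \left(3263 + \left(864 + \frac{2452}{1136}\right)\right) \left(1171 + 4 \sqrt{3}\right) = \left(3263 + \left(864 + 2452 \cdot \frac{1}{1136}\right)\right) \left(1171 + 4 \sqrt{3}\right) = \left(3263 + \left(864 + \frac{613}{284}\right)\right) \left(1171 + 4 \sqrt{3}\right) = \left(3263 + \frac{245989}{284}\right) \left(1171 + 4 \sqrt{3}\right) = \frac{1172681 \left(1171 + 4 \sqrt{3}\right)}{284} = \frac{1373209451}{284} + \frac{1172681 \sqrt{3}}{71}$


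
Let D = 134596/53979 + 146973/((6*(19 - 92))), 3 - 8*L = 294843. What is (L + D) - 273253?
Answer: -128766606055/414786 ≈ -3.1044e+5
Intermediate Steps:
L = -36855 (L = 3/8 - 1/8*294843 = 3/8 - 294843/8 = -36855)
D = -138149167/414786 (D = 134596*(1/53979) + 146973/((6*(-73))) = 7084/2841 + 146973/(-438) = 7084/2841 + 146973*(-1/438) = 7084/2841 - 48991/146 = -138149167/414786 ≈ -333.06)
(L + D) - 273253 = (-36855 - 138149167/414786) - 273253 = -15425087197/414786 - 273253 = -128766606055/414786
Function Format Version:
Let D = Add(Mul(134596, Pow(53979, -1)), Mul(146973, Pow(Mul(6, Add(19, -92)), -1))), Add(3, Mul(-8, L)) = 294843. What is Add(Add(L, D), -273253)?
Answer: Rational(-128766606055, 414786) ≈ -3.1044e+5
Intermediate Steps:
L = -36855 (L = Add(Rational(3, 8), Mul(Rational(-1, 8), 294843)) = Add(Rational(3, 8), Rational(-294843, 8)) = -36855)
D = Rational(-138149167, 414786) (D = Add(Mul(134596, Rational(1, 53979)), Mul(146973, Pow(Mul(6, -73), -1))) = Add(Rational(7084, 2841), Mul(146973, Pow(-438, -1))) = Add(Rational(7084, 2841), Mul(146973, Rational(-1, 438))) = Add(Rational(7084, 2841), Rational(-48991, 146)) = Rational(-138149167, 414786) ≈ -333.06)
Add(Add(L, D), -273253) = Add(Add(-36855, Rational(-138149167, 414786)), -273253) = Add(Rational(-15425087197, 414786), -273253) = Rational(-128766606055, 414786)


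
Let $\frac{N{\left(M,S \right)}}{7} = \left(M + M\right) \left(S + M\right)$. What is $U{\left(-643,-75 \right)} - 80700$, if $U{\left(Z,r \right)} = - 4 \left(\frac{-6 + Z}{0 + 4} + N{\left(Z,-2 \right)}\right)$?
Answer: $-23305211$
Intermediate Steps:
$N{\left(M,S \right)} = 14 M \left(M + S\right)$ ($N{\left(M,S \right)} = 7 \left(M + M\right) \left(S + M\right) = 7 \cdot 2 M \left(M + S\right) = 14 M \left(M + S\right)$)
$U{\left(Z,r \right)} = 6 - Z - 56 Z \left(-2 + Z\right)$ ($U{\left(Z,r \right)} = - 4 \left(\frac{-6 + Z}{0 + 4} + 14 Z \left(Z - 2\right)\right) = - 4 \left(\frac{-6 + Z}{4} + 14 Z \left(-2 + Z\right)\right) = - 4 \left(\left(-6 + Z\right) \frac{1}{4} + 14 Z \left(-2 + Z\right)\right) = - 4 \left(\left(- \frac{3}{2} + \frac{Z}{4}\right) + 14 Z \left(-2 + Z\right)\right) = - 4 \left(- \frac{3}{2} + \frac{Z}{4} + 14 Z \left(-2 + Z\right)\right) = 6 - Z - 56 Z \left(-2 + Z\right)$)
$U{\left(-643,-75 \right)} - 80700 = \left(6 - -643 - - 36008 \left(-2 - 643\right)\right) - 80700 = \left(6 + 643 - \left(-36008\right) \left(-645\right)\right) - 80700 = \left(6 + 643 - 23225160\right) - 80700 = -23224511 - 80700 = -23305211$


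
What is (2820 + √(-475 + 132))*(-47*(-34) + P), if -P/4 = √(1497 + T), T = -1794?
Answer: 2*(799 - 6*I*√33)*(2820 + 7*I*√7) ≈ 4.5076e+6 - 1.648e+5*I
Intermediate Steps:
P = -12*I*√33 (P = -4*√(1497 - 1794) = -12*I*√33 ≈ -68.935*I)
(2820 + √(-475 + 132))*(-47*(-34) + P) = (2820 + √(-475 + 132))*(-47*(-34) - 12*I*√33) = (2820 + √(-343))*(1598 - 12*I*√33) = (2820 + 7*I*√7)*(1598 - 12*I*√33) = (1598 - 12*I*√33)*(2820 + 7*I*√7)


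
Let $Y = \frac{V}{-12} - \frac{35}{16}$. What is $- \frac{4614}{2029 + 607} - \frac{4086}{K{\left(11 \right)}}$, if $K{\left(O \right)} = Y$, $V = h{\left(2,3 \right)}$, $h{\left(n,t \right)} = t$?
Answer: $\frac{28691865}{17134} \approx 1674.6$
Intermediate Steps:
$V = 3$
$Y = - \frac{39}{16}$ ($Y = \frac{3}{-12} - \frac{35}{16} = 3 \left(- \frac{1}{12}\right) - \frac{35}{16} = - \frac{1}{4} - \frac{35}{16} = - \frac{39}{16} \approx -2.4375$)
$K{\left(O \right)} = - \frac{39}{16}$
$- \frac{4614}{2029 + 607} - \frac{4086}{K{\left(11 \right)}} = - \frac{4614}{2029 + 607} - \frac{4086}{- \frac{39}{16}} = - \frac{4614}{2636} - - \frac{21792}{13} = \left(-4614\right) \frac{1}{2636} + \frac{21792}{13} = - \frac{2307}{1318} + \frac{21792}{13} = \frac{28691865}{17134}$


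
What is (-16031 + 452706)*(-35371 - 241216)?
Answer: -120778628225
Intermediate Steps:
(-16031 + 452706)*(-35371 - 241216) = 436675*(-276587) = -120778628225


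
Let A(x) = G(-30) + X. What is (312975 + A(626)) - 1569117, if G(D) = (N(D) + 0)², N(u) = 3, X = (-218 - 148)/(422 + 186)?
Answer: -381864615/304 ≈ -1.2561e+6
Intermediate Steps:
X = -183/304 (X = -366/608 = -366*1/608 = -183/304 ≈ -0.60197)
G(D) = 9 (G(D) = (3 + 0)² = 3² = 9)
A(x) = 2553/304 (A(x) = 9 - 183/304 = 2553/304)
(312975 + A(626)) - 1569117 = (312975 + 2553/304) - 1569117 = 95146953/304 - 1569117 = -381864615/304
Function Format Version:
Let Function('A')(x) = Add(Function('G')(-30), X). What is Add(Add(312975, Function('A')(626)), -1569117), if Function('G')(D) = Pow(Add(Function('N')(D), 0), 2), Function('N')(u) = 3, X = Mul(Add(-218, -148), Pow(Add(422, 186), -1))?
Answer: Rational(-381864615, 304) ≈ -1.2561e+6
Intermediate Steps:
X = Rational(-183, 304) (X = Mul(-366, Pow(608, -1)) = Mul(-366, Rational(1, 608)) = Rational(-183, 304) ≈ -0.60197)
Function('G')(D) = 9 (Function('G')(D) = Pow(Add(3, 0), 2) = Pow(3, 2) = 9)
Function('A')(x) = Rational(2553, 304) (Function('A')(x) = Add(9, Rational(-183, 304)) = Rational(2553, 304))
Add(Add(312975, Function('A')(626)), -1569117) = Add(Add(312975, Rational(2553, 304)), -1569117) = Add(Rational(95146953, 304), -1569117) = Rational(-381864615, 304)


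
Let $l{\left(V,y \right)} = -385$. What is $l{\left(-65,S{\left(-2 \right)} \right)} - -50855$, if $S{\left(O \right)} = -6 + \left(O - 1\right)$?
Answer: $50470$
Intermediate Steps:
$S{\left(O \right)} = -7 + O$ ($S{\left(O \right)} = -6 + \left(-1 + O\right) = -7 + O$)
$l{\left(-65,S{\left(-2 \right)} \right)} - -50855 = -385 - -50855 = -385 + 50855 = 50470$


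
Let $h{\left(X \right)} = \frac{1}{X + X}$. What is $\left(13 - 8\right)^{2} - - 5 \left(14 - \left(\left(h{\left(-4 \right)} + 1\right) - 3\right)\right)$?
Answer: $\frac{845}{8} \approx 105.63$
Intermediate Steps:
$h{\left(X \right)} = \frac{1}{2 X}$
$\left(13 - 8\right)^{2} - - 5 \left(14 - \left(\left(h{\left(-4 \right)} + 1\right) - 3\right)\right) = \left(13 - 8\right)^{2} - - 5 \left(14 - \left(\left(\frac{1}{2 \left(-4\right)} + 1\right) - 3\right)\right) = 5^{2} - - 5 \left(14 + \left(0 - \left(\left(\frac{1}{2} \left(- \frac{1}{4}\right) + 1\right) - 3\right)\right)\right) = 25 - - 5 \left(14 + \left(0 - \left(\left(- \frac{1}{8} + 1\right) - 3\right)\right)\right) = 25 - - 5 \left(14 + \left(0 - \left(\frac{7}{8} - 3\right)\right)\right) = 25 - - 5 \left(14 + \left(0 - - \frac{17}{8}\right)\right) = 25 - - 5 \left(14 + \left(0 + \frac{17}{8}\right)\right) = 25 - - 5 \left(14 + \frac{17}{8}\right) = 25 - \left(-5\right) \frac{129}{8} = 25 - - \frac{645}{8} = 25 + \frac{645}{8} = \frac{845}{8}$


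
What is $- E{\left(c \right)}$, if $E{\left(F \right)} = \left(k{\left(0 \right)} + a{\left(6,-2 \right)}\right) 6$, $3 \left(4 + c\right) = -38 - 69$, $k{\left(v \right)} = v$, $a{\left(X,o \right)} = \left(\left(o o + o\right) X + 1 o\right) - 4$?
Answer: $-36$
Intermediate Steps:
$a{\left(X,o \right)} = -4 + o + X \left(o + o^{2}\right)$ ($a{\left(X,o \right)} = \left(\left(o^{2} + o\right) X + o\right) - 4 = \left(\left(o + o^{2}\right) X + o\right) - 4 = \left(X \left(o + o^{2}\right) + o\right) - 4 = \left(o + X \left(o + o^{2}\right)\right) - 4 = -4 + o + X \left(o + o^{2}\right)$)
$c = - \frac{119}{3}$ ($c = -4 + \frac{-38 - 69}{3} = -4 + \frac{1}{3} \left(-107\right) = -4 - \frac{107}{3} = - \frac{119}{3} \approx -39.667$)
$E{\left(F \right)} = 36$ ($E{\left(F \right)} = \left(0 + \left(-4 - 2 + 6 \left(-2\right) + 6 \left(-2\right)^{2}\right)\right) 6 = \left(0 - -6\right) 6 = \left(0 + 6\right) 6 = 6 \cdot 6 = 36$)
$- E{\left(c \right)} = \left(-1\right) 36 = -36$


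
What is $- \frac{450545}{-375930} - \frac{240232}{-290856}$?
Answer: $\frac{1844617769}{911179134} \approx 2.0244$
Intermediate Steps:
$- \frac{450545}{-375930} - \frac{240232}{-290856} = \left(-450545\right) \left(- \frac{1}{375930}\right) - - \frac{30029}{36357} = \frac{90109}{75186} + \frac{30029}{36357} = \frac{1844617769}{911179134}$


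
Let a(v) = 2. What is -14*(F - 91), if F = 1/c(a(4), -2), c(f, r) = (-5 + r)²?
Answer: 8916/7 ≈ 1273.7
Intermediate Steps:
F = 1/49 (F = 1/((-5 - 2)²) = 1/((-7)²) = 1/49 ≈ 0.020408)
-14*(F - 91) = -14*(1/49 - 91) = -14*(-4458/49) = 8916/7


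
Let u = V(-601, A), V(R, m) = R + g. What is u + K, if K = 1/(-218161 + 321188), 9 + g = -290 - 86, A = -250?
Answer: -101584621/103027 ≈ -986.00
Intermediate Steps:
g = -385 (g = -9 + (-290 - 86) = -9 - 376 = -385)
V(R, m) = -385 + R (V(R, m) = R - 385 = -385 + R)
K = 1/103027 ≈ 9.7062e-6
u = -986 (u = -385 - 601 = -986)
u + K = -986 + 1/103027 = -101584621/103027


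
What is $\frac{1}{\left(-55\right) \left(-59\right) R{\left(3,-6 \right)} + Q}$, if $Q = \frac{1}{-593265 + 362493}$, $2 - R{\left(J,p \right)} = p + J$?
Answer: $\frac{230772}{3744275699} \approx 6.1633 \cdot 10^{-5}$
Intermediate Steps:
$R{\left(J,p \right)} = 2 - J - p$ ($R{\left(J,p \right)} = 2 - \left(p + J\right) = 2 - \left(J + p\right) = 2 - J - p$)
$Q = - \frac{1}{230772}$ ($Q = \frac{1}{-230772} = - \frac{1}{230772} \approx -4.3333 \cdot 10^{-6}$)
$\frac{1}{\left(-55\right) \left(-59\right) R{\left(3,-6 \right)} + Q} = \frac{1}{\left(-55\right) \left(-59\right) \left(2 - 3 - -6\right) - \frac{1}{230772}} = \frac{1}{3245 \left(2 - 3 + 6\right) - \frac{1}{230772}} = \frac{1}{3245 \cdot 5 - \frac{1}{230772}} = \frac{1}{16225 - \frac{1}{230772}} = \frac{1}{\frac{3744275699}{230772}} = \frac{230772}{3744275699}$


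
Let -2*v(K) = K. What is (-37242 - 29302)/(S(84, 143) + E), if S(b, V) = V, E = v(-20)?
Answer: -66544/153 ≈ -434.93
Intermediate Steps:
v(K) = -K/2
E = 10 (E = -½*(-20) = 10)
(-37242 - 29302)/(S(84, 143) + E) = (-37242 - 29302)/(143 + 10) = -66544/153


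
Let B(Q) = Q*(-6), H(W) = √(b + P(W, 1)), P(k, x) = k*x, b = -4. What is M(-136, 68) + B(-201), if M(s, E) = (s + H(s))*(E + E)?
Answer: -17290 + 272*I*√35 ≈ -17290.0 + 1609.2*I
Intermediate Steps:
H(W) = √(-4 + W) (H(W) = √(-4 + W*1) = √(-4 + W))
B(Q) = -6*Q
M(s, E) = 2*E*(s + √(-4 + s)) (M(s, E) = (s + √(-4 + s))*(E + E) = (s + √(-4 + s))*(2*E) = 2*E*(s + √(-4 + s)))
M(-136, 68) + B(-201) = 2*68*(-136 + √(-4 - 136)) - 6*(-201) = 2*68*(-136 + √(-140)) + 1206 = 2*68*(-136 + 2*I*√35) + 1206 = (-18496 + 272*I*√35) + 1206 = -17290 + 272*I*√35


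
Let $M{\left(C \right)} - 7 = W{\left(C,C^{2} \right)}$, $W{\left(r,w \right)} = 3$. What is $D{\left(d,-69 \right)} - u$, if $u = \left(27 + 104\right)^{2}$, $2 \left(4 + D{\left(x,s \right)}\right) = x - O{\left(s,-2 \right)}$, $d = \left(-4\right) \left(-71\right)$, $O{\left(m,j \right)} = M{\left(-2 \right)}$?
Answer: $-17028$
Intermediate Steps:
$M{\left(C \right)} = 10$ ($M{\left(C \right)} = 7 + 3 = 10$)
$O{\left(m,j \right)} = 10$
$d = 284$
$D{\left(x,s \right)} = -9 + \frac{x}{2}$ ($D{\left(x,s \right)} = -4 + \frac{x - 10}{2} = -4 + \frac{-10 + x}{2} = -4 + \left(-5 + \frac{x}{2}\right) = -9 + \frac{x}{2}$)
$u = 17161$ ($u = 131^{2} = 17161$)
$D{\left(d,-69 \right)} - u = \left(-9 + \frac{1}{2} \cdot 284\right) - 17161 = \left(-9 + 142\right) - 17161 = 133 - 17161 = -17028$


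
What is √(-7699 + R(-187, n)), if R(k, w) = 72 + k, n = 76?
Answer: I*√7814 ≈ 88.397*I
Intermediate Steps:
√(-7699 + R(-187, n)) = √(-7699 + (72 - 187)) = √(-7699 - 115) = √(-7814) = I*√7814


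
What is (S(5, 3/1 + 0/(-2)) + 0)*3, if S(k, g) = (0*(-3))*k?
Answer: 0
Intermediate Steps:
S(k, g) = 0 (S(k, g) = 0*k = 0)
(S(5, 3/1 + 0/(-2)) + 0)*3 = (0 + 0)*3 = 0*3 = 0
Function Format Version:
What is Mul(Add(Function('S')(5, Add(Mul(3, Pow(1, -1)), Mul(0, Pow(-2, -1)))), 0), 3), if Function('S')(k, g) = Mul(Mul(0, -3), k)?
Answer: 0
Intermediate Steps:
Function('S')(k, g) = 0 (Function('S')(k, g) = Mul(0, k) = 0)
Mul(Add(Function('S')(5, Add(Mul(3, Pow(1, -1)), Mul(0, Pow(-2, -1)))), 0), 3) = Mul(Add(0, 0), 3) = Mul(0, 3) = 0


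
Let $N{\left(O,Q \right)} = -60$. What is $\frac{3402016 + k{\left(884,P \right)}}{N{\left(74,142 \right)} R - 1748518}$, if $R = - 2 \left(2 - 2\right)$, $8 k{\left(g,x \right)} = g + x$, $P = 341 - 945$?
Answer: $- \frac{3402051}{1748518} \approx -1.9457$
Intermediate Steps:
$P = -604$ ($P = 341 - 945 = -604$)
$k{\left(g,x \right)} = \frac{g}{8} + \frac{x}{8}$ ($k{\left(g,x \right)} = \frac{g + x}{8} = \frac{g}{8} + \frac{x}{8}$)
$R = 0$ ($R = \left(-2\right) 0 = 0$)
$\frac{3402016 + k{\left(884,P \right)}}{N{\left(74,142 \right)} R - 1748518} = \frac{3402016 + \left(\frac{1}{8} \cdot 884 + \frac{1}{8} \left(-604\right)\right)}{\left(-60\right) 0 - 1748518} = \frac{3402016 + \left(\frac{221}{2} - \frac{151}{2}\right)}{0 - 1748518} = \frac{3402016 + 35}{-1748518} = 3402051 \left(- \frac{1}{1748518}\right) = - \frac{3402051}{1748518}$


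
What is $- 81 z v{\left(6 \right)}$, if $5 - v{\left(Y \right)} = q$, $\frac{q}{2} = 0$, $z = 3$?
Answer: $-1215$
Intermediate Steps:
$q = 0$ ($q = 2 \cdot 0 = 0$)
$v{\left(Y \right)} = 5$ ($v{\left(Y \right)} = 5 - 0 = 5 + 0 = 5$)
$- 81 z v{\left(6 \right)} = \left(-81\right) 3 \cdot 5 = \left(-243\right) 5 = -1215$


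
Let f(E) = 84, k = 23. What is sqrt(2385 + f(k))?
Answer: sqrt(2469) ≈ 49.689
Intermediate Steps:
sqrt(2385 + f(k)) = sqrt(2385 + 84) = sqrt(2469)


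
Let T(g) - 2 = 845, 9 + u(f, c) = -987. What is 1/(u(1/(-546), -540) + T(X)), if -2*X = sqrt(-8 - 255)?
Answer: -1/149 ≈ -0.0067114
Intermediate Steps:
u(f, c) = -996 (u(f, c) = -9 - 987 = -996)
X = -I*sqrt(263)/2 (X = -sqrt(-8 - 255)/2 = -I*sqrt(263)/2 ≈ -8.1086*I)
T(g) = 847 (T(g) = 2 + 845 = 847)
1/(u(1/(-546), -540) + T(X)) = 1/(-996 + 847) = 1/(-149) = -1/149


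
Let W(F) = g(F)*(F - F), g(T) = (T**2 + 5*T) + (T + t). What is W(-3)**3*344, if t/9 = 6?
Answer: 0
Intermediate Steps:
t = 54 (t = 9*6 = 54)
g(T) = 54 + T**2 + 6*T (g(T) = (T**2 + 5*T) + (T + 54) = (T**2 + 5*T) + (54 + T) = 54 + T**2 + 6*T)
W(F) = 0 (W(F) = (54 + F**2 + 6*F)*(F - F) = (54 + F**2 + 6*F)*0 = 0)
W(-3)**3*344 = 0**3*344 = 0*344 = 0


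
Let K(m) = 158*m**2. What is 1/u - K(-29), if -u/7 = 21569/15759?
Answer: -20062334833/150983 ≈ -1.3288e+5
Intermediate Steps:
u = -150983/15759 ≈ -9.5807
1/u - K(-29) = 1/(-150983/15759) - 158*(-29)**2 = -15759/150983 - 158*841 = -15759/150983 - 1*132878 = -15759/150983 - 132878 = -20062334833/150983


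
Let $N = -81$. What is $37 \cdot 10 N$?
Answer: $-29970$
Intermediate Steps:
$37 \cdot 10 N = 37 \cdot 10 \left(-81\right) = 370 \left(-81\right) = -29970$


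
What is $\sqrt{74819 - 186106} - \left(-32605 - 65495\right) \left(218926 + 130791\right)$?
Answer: $34307237700 + i \sqrt{111287} \approx 3.4307 \cdot 10^{10} + 333.6 i$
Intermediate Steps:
$\sqrt{74819 - 186106} - \left(-32605 - 65495\right) \left(218926 + 130791\right) = \sqrt{-111287} - \left(-98100\right) 349717 = i \sqrt{111287} - -34307237700 = i \sqrt{111287} + 34307237700 = 34307237700 + i \sqrt{111287}$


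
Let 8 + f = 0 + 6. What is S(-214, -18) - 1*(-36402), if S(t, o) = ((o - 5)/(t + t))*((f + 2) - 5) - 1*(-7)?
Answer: 15582937/428 ≈ 36409.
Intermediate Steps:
f = -2 (f = -8 + (0 + 6) = -8 + 6 = -2)
S(t, o) = 7 - 5*(-5 + o)/(2*t) (S(t, o) = ((o - 5)/(t + t))*((-2 + 2) - 5) - 1*(-7) = ((-5 + o)/((2*t)))*(0 - 5) + 7 = ((-5 + o)*(1/(2*t)))*(-5) + 7 = ((-5 + o)/(2*t))*(-5) + 7 = -5*(-5 + o)/(2*t) + 7 = 7 - 5*(-5 + o)/(2*t))
S(-214, -18) - 1*(-36402) = (½)*(25 - 5*(-18) + 14*(-214))/(-214) - 1*(-36402) = (½)*(-1/214)*(25 + 90 - 2996) + 36402 = (½)*(-1/214)*(-2881) + 36402 = 2881/428 + 36402 = 15582937/428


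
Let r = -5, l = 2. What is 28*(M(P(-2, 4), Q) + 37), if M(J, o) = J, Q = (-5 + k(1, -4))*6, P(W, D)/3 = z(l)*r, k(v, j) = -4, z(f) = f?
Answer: 196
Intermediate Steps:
P(W, D) = -30 (P(W, D) = 3*(2*(-5)) = 3*(-10) = -30)
Q = -54 (Q = (-5 - 4)*6 = -9*6 = -54)
28*(M(P(-2, 4), Q) + 37) = 28*(-30 + 37) = 28*7 = 196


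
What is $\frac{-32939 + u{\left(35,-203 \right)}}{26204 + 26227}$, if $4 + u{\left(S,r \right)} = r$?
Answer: $- \frac{33146}{52431} \approx -0.63218$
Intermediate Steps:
$u{\left(S,r \right)} = -4 + r$
$\frac{-32939 + u{\left(35,-203 \right)}}{26204 + 26227} = \frac{-32939 - 207}{26204 + 26227} = \frac{-32939 - 207}{52431} = \left(-33146\right) \frac{1}{52431} = - \frac{33146}{52431}$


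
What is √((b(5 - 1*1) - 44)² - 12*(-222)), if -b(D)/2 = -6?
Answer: 2*√922 ≈ 60.729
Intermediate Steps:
b(D) = 12 (b(D) = -2*(-6) = 12)
√((b(5 - 1*1) - 44)² - 12*(-222)) = √((12 - 44)² - 12*(-222)) = √((-32)² + 2664) = √(1024 + 2664) = √3688 = 2*√922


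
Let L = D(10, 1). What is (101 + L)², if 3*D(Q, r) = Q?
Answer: 97969/9 ≈ 10885.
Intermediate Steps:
D(Q, r) = Q/3
L = 10/3 (L = (⅓)*10 = 10/3 ≈ 3.3333)
(101 + L)² = (101 + 10/3)² = (313/3)² = 97969/9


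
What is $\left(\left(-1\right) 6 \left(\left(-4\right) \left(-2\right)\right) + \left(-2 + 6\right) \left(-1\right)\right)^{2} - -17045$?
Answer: $19749$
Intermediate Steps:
$\left(\left(-1\right) 6 \left(\left(-4\right) \left(-2\right)\right) + \left(-2 + 6\right) \left(-1\right)\right)^{2} - -17045 = \left(\left(-6\right) 8 + 4 \left(-1\right)\right)^{2} + 17045 = \left(-48 - 4\right)^{2} + 17045 = \left(-52\right)^{2} + 17045 = 2704 + 17045 = 19749$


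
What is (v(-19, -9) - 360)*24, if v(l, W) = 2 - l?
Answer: -8136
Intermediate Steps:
(v(-19, -9) - 360)*24 = ((2 - 1*(-19)) - 360)*24 = ((2 + 19) - 360)*24 = (21 - 360)*24 = -339*24 = -8136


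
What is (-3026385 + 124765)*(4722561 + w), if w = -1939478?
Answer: -8075449294460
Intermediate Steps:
(-3026385 + 124765)*(4722561 + w) = (-3026385 + 124765)*(4722561 - 1939478) = -2901620*2783083 = -8075449294460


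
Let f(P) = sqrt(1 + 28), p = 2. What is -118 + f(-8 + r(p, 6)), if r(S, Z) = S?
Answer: -118 + sqrt(29) ≈ -112.61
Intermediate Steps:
f(P) = sqrt(29)
-118 + f(-8 + r(p, 6)) = -118 + sqrt(29)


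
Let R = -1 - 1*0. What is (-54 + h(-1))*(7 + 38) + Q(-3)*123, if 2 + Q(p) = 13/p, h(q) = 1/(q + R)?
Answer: -6463/2 ≈ -3231.5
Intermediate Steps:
R = -1 (R = -1 + 0 = -1)
h(q) = 1/(-1 + q) (h(q) = 1/(q - 1) = 1/(-1 + q))
Q(p) = -2 + 13/p
(-54 + h(-1))*(7 + 38) + Q(-3)*123 = (-54 + 1/(-1 - 1))*(7 + 38) + (-2 + 13/(-3))*123 = (-54 + 1/(-2))*45 + (-2 + 13*(-⅓))*123 = (-54 - ½)*45 + (-2 - 13/3)*123 = -109/2*45 - 19/3*123 = -4905/2 - 779 = -6463/2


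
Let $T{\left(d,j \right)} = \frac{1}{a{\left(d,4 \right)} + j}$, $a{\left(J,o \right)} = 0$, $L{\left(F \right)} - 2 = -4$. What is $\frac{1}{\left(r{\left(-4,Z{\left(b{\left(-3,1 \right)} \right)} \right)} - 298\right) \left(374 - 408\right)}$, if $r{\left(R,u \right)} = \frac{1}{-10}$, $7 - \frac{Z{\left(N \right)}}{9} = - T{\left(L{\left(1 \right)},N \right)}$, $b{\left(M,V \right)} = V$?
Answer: $\frac{5}{50677} \approx 9.8664 \cdot 10^{-5}$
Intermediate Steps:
$L{\left(F \right)} = -2$ ($L{\left(F \right)} = 2 - 4 = -2$)
$T{\left(d,j \right)} = \frac{1}{j}$ ($T{\left(d,j \right)} = \frac{1}{0 + j} = \frac{1}{j}$)
$Z{\left(N \right)} = 63 + \frac{9}{N}$ ($Z{\left(N \right)} = 63 - 9 \left(- \frac{1}{N}\right) = 63 + \frac{9}{N}$)
$r{\left(R,u \right)} = - \frac{1}{10}$
$\frac{1}{\left(r{\left(-4,Z{\left(b{\left(-3,1 \right)} \right)} \right)} - 298\right) \left(374 - 408\right)} = \frac{1}{\left(- \frac{1}{10} - 298\right) \left(374 - 408\right)} = \frac{1}{\left(- \frac{2981}{10}\right) \left(-34\right)} = \frac{1}{\frac{50677}{5}} = \frac{5}{50677}$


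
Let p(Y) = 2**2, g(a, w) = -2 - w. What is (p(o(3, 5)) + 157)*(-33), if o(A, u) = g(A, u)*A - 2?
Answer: -5313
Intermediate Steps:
o(A, u) = -2 + A*(-2 - u) (o(A, u) = (-2 - u)*A - 2 = A*(-2 - u) - 2 = -2 + A*(-2 - u))
p(Y) = 4
(p(o(3, 5)) + 157)*(-33) = (4 + 157)*(-33) = 161*(-33) = -5313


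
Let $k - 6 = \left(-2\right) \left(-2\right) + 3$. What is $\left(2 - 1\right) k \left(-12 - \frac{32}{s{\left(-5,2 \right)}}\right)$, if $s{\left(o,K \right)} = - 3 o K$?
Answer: $- \frac{2548}{15} \approx -169.87$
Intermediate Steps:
$k = 13$ ($k = 6 + \left(\left(-2\right) \left(-2\right) + 3\right) = 6 + \left(4 + 3\right) = 6 + 7 = 13$)
$s{\left(o,K \right)} = - 3 K o$
$\left(2 - 1\right) k \left(-12 - \frac{32}{s{\left(-5,2 \right)}}\right) = \left(2 - 1\right) 13 \left(-12 - \frac{32}{\left(-3\right) 2 \left(-5\right)}\right) = 1 \cdot 13 \left(-12 - \frac{32}{30}\right) = 13 \left(-12 - \frac{16}{15}\right) = 13 \left(- \frac{196}{15}\right) = - \frac{2548}{15}$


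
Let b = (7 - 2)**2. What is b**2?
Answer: 625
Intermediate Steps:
b = 25 (b = 5**2 = 25)
b**2 = 25**2 = 625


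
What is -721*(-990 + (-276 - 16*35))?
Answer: 1316546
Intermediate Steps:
-721*(-990 + (-276 - 16*35)) = -721*(-990 + (-276 - 560)) = -721*(-990 - 836) = -721*(-1826) = 1316546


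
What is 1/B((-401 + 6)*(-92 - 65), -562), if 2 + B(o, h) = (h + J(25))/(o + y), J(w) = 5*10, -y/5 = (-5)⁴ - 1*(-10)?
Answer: -7355/14774 ≈ -0.49783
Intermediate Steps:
y = -3175 (y = -5*((-5)⁴ - 1*(-10)) = -5*(625 + 10) = -5*635 = -3175)
J(w) = 50
B(o, h) = -2 + (50 + h)/(-3175 + o) (B(o, h) = -2 + (h + 50)/(o - 3175) = -2 + (50 + h)/(-3175 + o))
1/B((-401 + 6)*(-92 - 65), -562) = 1/((6400 - 562 - 2*(-401 + 6)*(-92 - 65))/(-3175 + (-401 + 6)*(-92 - 65))) = 1/((6400 - 562 - (-790)*(-157))/(-3175 - 395*(-157))) = 1/((6400 - 562 - 2*62015)/(-3175 + 62015)) = 1/((6400 - 562 - 124030)/58840) = 1/((1/58840)*(-118192)) = 1/(-14774/7355) = -7355/14774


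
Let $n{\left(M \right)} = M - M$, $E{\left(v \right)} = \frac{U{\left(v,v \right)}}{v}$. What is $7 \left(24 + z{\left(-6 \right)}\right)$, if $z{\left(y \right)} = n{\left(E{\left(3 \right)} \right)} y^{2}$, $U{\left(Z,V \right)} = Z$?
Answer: $168$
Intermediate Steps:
$E{\left(v \right)} = 1$ ($E{\left(v \right)} = \frac{v}{v} = 1$)
$n{\left(M \right)} = 0$
$z{\left(y \right)} = 0$ ($z{\left(y \right)} = 0 y^{2} = 0$)
$7 \left(24 + z{\left(-6 \right)}\right) = 7 \left(24 + 0\right) = 7 \cdot 24 = 168$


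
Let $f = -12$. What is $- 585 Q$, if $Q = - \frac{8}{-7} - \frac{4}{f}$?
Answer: $- \frac{6045}{7} \approx -863.57$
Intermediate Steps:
$Q = \frac{31}{21}$ ($Q = - \frac{8}{-7} - \frac{4}{-12} = \left(-8\right) \left(- \frac{1}{7}\right) - - \frac{1}{3} = \frac{8}{7} + \frac{1}{3} = \frac{31}{21} \approx 1.4762$)
$- 585 Q = \left(-585\right) \frac{31}{21} = - \frac{6045}{7}$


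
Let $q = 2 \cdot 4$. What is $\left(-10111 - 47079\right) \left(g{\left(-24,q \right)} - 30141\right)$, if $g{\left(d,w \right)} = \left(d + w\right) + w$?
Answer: $1724221310$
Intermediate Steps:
$q = 8$
$g{\left(d,w \right)} = d + 2 w$
$\left(-10111 - 47079\right) \left(g{\left(-24,q \right)} - 30141\right) = \left(-10111 - 47079\right) \left(\left(-24 + 2 \cdot 8\right) - 30141\right) = - 57190 \left(\left(-24 + 16\right) - 30141\right) = - 57190 \left(-8 - 30141\right) = \left(-57190\right) \left(-30149\right) = 1724221310$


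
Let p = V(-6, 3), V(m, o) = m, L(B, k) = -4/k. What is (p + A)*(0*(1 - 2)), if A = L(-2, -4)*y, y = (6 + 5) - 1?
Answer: 0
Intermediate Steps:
y = 10 (y = 11 - 1 = 10)
A = 10 (A = -4/(-4)*10 = -4*(-¼)*10 = 1*10 = 10)
p = -6
(p + A)*(0*(1 - 2)) = (-6 + 10)*(0*(1 - 2)) = 4*(0*(-1)) = 4*0 = 0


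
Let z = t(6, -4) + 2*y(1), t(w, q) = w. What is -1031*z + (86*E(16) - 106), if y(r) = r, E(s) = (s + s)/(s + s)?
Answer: -8268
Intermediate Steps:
E(s) = 1 (E(s) = (2*s)/((2*s)) = (2*s)*(1/(2*s)) = 1)
z = 8 (z = 6 + 2*1 = 6 + 2 = 8)
-1031*z + (86*E(16) - 106) = -1031*8 + (86*1 - 106) = -8248 + (86 - 106) = -8248 - 20 = -8268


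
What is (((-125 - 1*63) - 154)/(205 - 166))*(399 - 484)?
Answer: 9690/13 ≈ 745.38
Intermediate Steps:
(((-125 - 1*63) - 154)/(205 - 166))*(399 - 484) = (((-125 - 63) - 154)/39)*(-85) = ((-188 - 154)*(1/39))*(-85) = -342*1/39*(-85) = -114/13*(-85) = 9690/13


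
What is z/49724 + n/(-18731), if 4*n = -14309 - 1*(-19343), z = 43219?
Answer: 746957435/931380244 ≈ 0.80199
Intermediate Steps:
n = 2517/2 (n = (-14309 - 1*(-19343))/4 = (-14309 + 19343)/4 = (¼)*5034 = 2517/2 ≈ 1258.5)
z/49724 + n/(-18731) = 43219/49724 + (2517/2)/(-18731) = 43219*(1/49724) + (2517/2)*(-1/18731) = 43219/49724 - 2517/37462 = 746957435/931380244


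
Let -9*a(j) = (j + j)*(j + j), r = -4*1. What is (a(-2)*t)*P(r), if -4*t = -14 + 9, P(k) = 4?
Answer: -80/9 ≈ -8.8889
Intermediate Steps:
r = -4
a(j) = -4*j**2/9 (a(j) = -(j + j)*(j + j)/9 = -2*j*2*j/9 = -4*j**2/9)
t = 5/4 (t = -(-14 + 9)/4 = -1/4*(-5) = 5/4 ≈ 1.2500)
(a(-2)*t)*P(r) = (-4/9*(-2)**2*(5/4))*4 = (-4/9*4*(5/4))*4 = -16/9*5/4*4 = -20/9*4 = -80/9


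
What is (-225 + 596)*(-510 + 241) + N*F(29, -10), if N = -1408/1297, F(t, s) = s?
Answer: -129425223/1297 ≈ -99788.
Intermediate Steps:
N = -1408/1297 (N = -1408*1/1297 = -1408/1297 ≈ -1.0856)
(-225 + 596)*(-510 + 241) + N*F(29, -10) = (-225 + 596)*(-510 + 241) - 1408/1297*(-10) = 371*(-269) + 14080/1297 = -99799 + 14080/1297 = -129425223/1297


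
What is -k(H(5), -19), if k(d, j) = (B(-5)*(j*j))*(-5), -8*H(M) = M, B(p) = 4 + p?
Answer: -1805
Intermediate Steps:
H(M) = -M/8
k(d, j) = 5*j² (k(d, j) = ((4 - 5)*(j*j))*(-5) = -j²*(-5) = 5*j²)
-k(H(5), -19) = -5*(-19)² = -5*361 = -1*1805 = -1805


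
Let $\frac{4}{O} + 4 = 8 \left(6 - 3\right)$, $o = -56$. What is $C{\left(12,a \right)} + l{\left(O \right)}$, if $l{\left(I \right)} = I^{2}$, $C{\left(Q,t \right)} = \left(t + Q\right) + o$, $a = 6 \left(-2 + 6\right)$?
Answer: $- \frac{499}{25} \approx -19.96$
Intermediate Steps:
$a = 24$ ($a = 6 \cdot 4 = 24$)
$O = \frac{1}{5}$ ($O = \frac{4}{-4 + 8 \left(6 - 3\right)} = \frac{4}{-4 + 8 \cdot 3} = \frac{4}{-4 + 24} = \frac{4}{20} = 4 \cdot \frac{1}{20} = \frac{1}{5} \approx 0.2$)
$C{\left(Q,t \right)} = -56 + Q + t$ ($C{\left(Q,t \right)} = \left(t + Q\right) - 56 = \left(Q + t\right) - 56 = -56 + Q + t$)
$C{\left(12,a \right)} + l{\left(O \right)} = \left(-56 + 12 + 24\right) + \left(\frac{1}{5}\right)^{2} = -20 + \frac{1}{25} = - \frac{499}{25}$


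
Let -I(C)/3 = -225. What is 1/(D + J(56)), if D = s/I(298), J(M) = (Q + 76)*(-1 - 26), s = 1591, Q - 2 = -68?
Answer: -675/180659 ≈ -0.0037363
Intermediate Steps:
Q = -66 (Q = 2 - 68 = -66)
I(C) = 675 (I(C) = -3*(-225) = 675)
J(M) = -270 (J(M) = (-66 + 76)*(-1 - 26) = 10*(-27) = -270)
D = 1591/675 ≈ 2.3570
1/(D + J(56)) = 1/(1591/675 - 270) = 1/(-180659/675) = -675/180659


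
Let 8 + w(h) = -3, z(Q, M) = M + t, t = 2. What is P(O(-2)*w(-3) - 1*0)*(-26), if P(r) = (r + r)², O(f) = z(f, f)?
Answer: 0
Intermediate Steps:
z(Q, M) = 2 + M (z(Q, M) = M + 2 = 2 + M)
O(f) = 2 + f
w(h) = -11 (w(h) = -8 - 3 = -11)
P(r) = 4*r² (P(r) = (2*r)² = 4*r²)
P(O(-2)*w(-3) - 1*0)*(-26) = (4*((2 - 2)*(-11) - 1*0)²)*(-26) = (4*(0*(-11) + 0)²)*(-26) = (4*(0 + 0)²)*(-26) = (4*0²)*(-26) = (4*0)*(-26) = 0*(-26) = 0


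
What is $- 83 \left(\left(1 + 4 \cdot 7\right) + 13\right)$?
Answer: $-3486$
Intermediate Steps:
$- 83 \left(\left(1 + 4 \cdot 7\right) + 13\right) = - 83 \left(\left(1 + 28\right) + 13\right) = - 83 \left(29 + 13\right) = \left(-83\right) 42 = -3486$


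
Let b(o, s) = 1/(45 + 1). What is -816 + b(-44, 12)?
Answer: -37535/46 ≈ -815.98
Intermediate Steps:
b(o, s) = 1/46
-816 + b(-44, 12) = -816 + 1/46 = -37535/46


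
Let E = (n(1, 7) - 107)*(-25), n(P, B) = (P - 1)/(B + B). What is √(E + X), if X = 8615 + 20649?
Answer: 41*√19 ≈ 178.71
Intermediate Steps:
n(P, B) = (-1 + P)/(2*B) (n(P, B) = (-1 + P)/((2*B)) = (-1 + P)*(1/(2*B)) = (-1 + P)/(2*B))
X = 29264
E = 2675 (E = ((½)*(-1 + 1)/7 - 107)*(-25) = ((½)*(⅐)*0 - 107)*(-25) = (0 - 107)*(-25) = -107*(-25) = 2675)
√(E + X) = √(2675 + 29264) = √31939 = 41*√19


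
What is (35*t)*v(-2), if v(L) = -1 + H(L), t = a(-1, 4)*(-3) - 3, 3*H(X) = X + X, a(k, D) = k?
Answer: 0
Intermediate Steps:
H(X) = 2*X/3 (H(X) = (X + X)/3 = (2*X)/3 = 2*X/3)
t = 0 (t = -1*(-3) - 3 = 3 - 3 = 0)
v(L) = -1 + 2*L/3
(35*t)*v(-2) = (35*0)*(-1 + (⅔)*(-2)) = 0*(-1 - 4/3) = 0*(-7/3) = 0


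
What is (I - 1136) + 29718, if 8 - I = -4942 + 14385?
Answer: 19147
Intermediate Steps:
I = -9435 (I = 8 - (-4942 + 14385) = 8 - 1*9443 = 8 - 9443 = -9435)
(I - 1136) + 29718 = (-9435 - 1136) + 29718 = -10571 + 29718 = 19147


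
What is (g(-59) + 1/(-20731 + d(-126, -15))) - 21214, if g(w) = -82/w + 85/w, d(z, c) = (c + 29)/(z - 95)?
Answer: -5734419632424/270312335 ≈ -21214.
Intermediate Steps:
d(z, c) = (29 + c)/(-95 + z)
g(w) = 3/w
(g(-59) + 1/(-20731 + d(-126, -15))) - 21214 = (3/(-59) + 1/(-20731 + (29 - 15)/(-95 - 126))) - 21214 = (3*(-1/59) + 1/(-20731 + 14/(-221))) - 21214 = (-3/59 + 1/(-20731 - 1/221*14)) - 21214 = (-3/59 + 1/(-20731 - 14/221)) - 21214 = (-3/59 + 1/(-4581565/221)) - 21214 = (-3/59 - 221/4581565) - 21214 = -13757734/270312335 - 21214 = -5734419632424/270312335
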